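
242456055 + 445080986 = 687537041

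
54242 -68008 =  -  13766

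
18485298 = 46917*394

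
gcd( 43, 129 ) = 43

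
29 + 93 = 122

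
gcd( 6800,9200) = 400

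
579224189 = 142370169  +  436854020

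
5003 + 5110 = 10113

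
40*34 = 1360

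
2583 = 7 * 369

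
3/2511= 1/837 = 0.00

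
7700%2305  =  785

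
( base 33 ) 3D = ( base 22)52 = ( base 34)3A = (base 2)1110000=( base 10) 112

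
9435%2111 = 991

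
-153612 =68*( - 2259)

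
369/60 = 6 + 3/20 = 6.15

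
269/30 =8 + 29/30 = 8.97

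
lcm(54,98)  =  2646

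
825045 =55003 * 15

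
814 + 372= 1186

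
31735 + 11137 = 42872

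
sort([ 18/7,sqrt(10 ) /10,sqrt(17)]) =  [ sqrt(10 )/10, 18/7,sqrt( 17 )] 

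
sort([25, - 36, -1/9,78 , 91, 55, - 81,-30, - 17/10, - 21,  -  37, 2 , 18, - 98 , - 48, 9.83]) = [- 98,-81, - 48, - 37, - 36 ,-30, - 21 , - 17/10, - 1/9,2, 9.83, 18, 25,  55 , 78 , 91] 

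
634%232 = 170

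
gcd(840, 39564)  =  84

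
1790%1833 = 1790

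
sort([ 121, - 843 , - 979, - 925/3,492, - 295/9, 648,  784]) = [-979,- 843, - 925/3, - 295/9,121, 492 , 648, 784]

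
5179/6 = 863 + 1/6=863.17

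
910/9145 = 182/1829 = 0.10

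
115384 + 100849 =216233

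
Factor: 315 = 3^2*5^1*7^1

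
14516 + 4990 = 19506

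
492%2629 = 492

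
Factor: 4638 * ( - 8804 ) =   -  2^3*3^1*31^1*71^1*773^1 = -40832952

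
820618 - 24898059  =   - 24077441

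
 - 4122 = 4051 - 8173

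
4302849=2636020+1666829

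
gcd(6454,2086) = 14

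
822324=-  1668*( - 493) 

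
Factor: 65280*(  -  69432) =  - 4532520960 = - 2^11*3^2*5^1*11^1*17^1*263^1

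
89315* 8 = 714520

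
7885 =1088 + 6797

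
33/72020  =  33/72020= 0.00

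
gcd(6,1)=1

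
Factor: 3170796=2^2*3^1*19^1*13907^1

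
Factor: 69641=11^1*13^1*487^1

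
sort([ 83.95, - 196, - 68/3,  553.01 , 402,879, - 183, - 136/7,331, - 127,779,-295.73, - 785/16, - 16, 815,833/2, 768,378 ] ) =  [ - 295.73, - 196  , - 183,-127,  -  785/16,-68/3,-136/7, - 16,83.95, 331,  378, 402,833/2, 553.01,768,779,815,879 ] 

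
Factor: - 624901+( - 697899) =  - 1322800 = - 2^4 * 5^2*3307^1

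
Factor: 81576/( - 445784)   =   -99/541 = - 3^2*11^1 * 541^( - 1) 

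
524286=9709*54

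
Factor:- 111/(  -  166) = 2^(- 1)*3^1*37^1*83^ ( - 1 )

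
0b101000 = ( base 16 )28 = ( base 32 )18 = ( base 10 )40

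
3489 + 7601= 11090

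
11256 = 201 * 56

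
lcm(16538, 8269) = 16538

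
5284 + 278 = 5562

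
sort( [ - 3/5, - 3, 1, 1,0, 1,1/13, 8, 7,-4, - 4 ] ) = [-4, - 4, - 3 , - 3/5 , 0,1/13, 1,1, 1, 7 , 8] 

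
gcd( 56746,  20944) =34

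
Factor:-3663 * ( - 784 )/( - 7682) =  -2^3*3^2*7^2*11^1*23^( - 1 )*37^1*167^( - 1) = -1435896/3841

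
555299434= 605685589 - 50386155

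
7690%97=27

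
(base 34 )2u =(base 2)1100010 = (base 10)98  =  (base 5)343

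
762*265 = 201930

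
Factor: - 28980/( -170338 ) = 90/529 = 2^1*3^2 *5^1*23^( - 2 )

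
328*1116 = 366048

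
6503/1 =6503 = 6503.00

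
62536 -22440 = 40096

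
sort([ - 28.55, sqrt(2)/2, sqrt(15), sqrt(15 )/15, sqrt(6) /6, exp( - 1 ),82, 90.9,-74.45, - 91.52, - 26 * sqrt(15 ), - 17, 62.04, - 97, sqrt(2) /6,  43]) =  [ - 26*sqrt (15), - 97, -91.52, - 74.45,  -  28.55, - 17,  sqrt(2)/6, sqrt(15 ) /15, exp( - 1),sqrt (6)/6,sqrt( 2)/2,sqrt(  15),43, 62.04, 82, 90.9]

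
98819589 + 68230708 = 167050297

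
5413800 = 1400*3867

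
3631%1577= 477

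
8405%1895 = 825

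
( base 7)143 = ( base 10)80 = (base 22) 3E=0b1010000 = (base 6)212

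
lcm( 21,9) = 63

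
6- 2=4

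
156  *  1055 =164580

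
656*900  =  590400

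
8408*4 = 33632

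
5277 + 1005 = 6282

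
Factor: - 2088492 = -2^2*3^1*7^1*23^2*47^1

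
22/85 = 22/85 = 0.26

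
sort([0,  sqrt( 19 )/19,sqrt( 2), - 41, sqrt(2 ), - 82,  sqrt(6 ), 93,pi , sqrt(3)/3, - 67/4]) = [ -82,-41, - 67/4, 0,sqrt(19)/19,sqrt( 3)/3, sqrt(2 ),  sqrt (2) , sqrt(6),pi , 93]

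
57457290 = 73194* 785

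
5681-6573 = -892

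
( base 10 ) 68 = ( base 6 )152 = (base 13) 53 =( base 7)125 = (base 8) 104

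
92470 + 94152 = 186622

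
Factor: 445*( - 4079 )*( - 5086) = 9231878330 = 2^1*5^1*89^1*2543^1*4079^1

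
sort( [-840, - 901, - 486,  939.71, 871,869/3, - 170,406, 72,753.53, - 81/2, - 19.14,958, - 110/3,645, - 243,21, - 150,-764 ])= [-901, - 840,  -  764, - 486, -243, - 170, - 150 , - 81/2,- 110/3,-19.14,21,72,869/3,406, 645,753.53, 871, 939.71, 958 ] 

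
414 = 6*69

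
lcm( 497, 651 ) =46221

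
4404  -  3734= 670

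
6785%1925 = 1010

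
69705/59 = 69705/59 = 1181.44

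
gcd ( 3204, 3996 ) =36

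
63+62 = 125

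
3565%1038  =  451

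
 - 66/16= -33/8 = -4.12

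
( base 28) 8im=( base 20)gji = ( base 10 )6798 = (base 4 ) 1222032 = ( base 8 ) 15216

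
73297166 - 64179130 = 9118036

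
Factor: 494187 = 3^1  *164729^1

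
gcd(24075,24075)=24075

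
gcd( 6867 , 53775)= 9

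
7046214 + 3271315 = 10317529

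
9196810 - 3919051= 5277759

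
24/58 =12/29=0.41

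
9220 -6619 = 2601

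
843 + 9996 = 10839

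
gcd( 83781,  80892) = 2889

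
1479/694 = 2 + 91/694 = 2.13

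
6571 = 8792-2221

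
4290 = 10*429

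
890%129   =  116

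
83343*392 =32670456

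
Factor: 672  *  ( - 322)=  - 2^6*3^1*7^2 * 23^1 = - 216384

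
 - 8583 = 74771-83354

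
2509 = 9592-7083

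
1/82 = 1/82 = 0.01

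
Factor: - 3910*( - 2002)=2^2*5^1*7^1*11^1*13^1*17^1 * 23^1 = 7827820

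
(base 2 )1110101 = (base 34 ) 3F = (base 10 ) 117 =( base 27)49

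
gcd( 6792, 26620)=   4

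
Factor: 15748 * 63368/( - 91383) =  - 2^5*3^ (  -  1 )*31^1*83^( - 1)*89^2*127^1*367^(-1) = - 997919264/91383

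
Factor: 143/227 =11^1 * 13^1*227^( - 1 )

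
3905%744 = 185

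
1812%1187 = 625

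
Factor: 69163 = 69163^1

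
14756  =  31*476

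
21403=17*1259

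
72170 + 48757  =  120927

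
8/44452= 2/11113 =0.00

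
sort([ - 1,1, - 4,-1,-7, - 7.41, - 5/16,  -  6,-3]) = [ - 7.41, -7, - 6, - 4, - 3, - 1, - 1,- 5/16,1]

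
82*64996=5329672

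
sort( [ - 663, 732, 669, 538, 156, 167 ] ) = [ - 663, 156, 167, 538,669, 732 ]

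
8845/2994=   2 + 2857/2994 = 2.95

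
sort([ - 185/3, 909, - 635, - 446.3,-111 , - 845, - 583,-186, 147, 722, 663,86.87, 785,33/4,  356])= [-845,-635, - 583, - 446.3 , - 186, - 111, - 185/3,33/4,86.87, 147, 356,  663,722,  785 , 909]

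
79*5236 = 413644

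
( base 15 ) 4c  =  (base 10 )72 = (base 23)33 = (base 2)1001000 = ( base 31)2A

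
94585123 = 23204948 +71380175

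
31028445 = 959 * 32355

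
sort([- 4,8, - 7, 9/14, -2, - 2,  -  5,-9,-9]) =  [ - 9, - 9, - 7,-5, - 4,  -  2,-2 , 9/14,  8]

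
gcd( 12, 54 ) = 6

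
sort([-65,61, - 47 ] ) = [-65, - 47, 61 ]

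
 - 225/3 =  - 75 = - 75.00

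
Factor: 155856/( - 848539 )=  -  2^4*3^1*17^1*23^ ( - 1 )*79^( - 1) * 191^1*467^( - 1)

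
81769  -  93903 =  - 12134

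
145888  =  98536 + 47352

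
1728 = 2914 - 1186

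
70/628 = 35/314 = 0.11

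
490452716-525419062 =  - 34966346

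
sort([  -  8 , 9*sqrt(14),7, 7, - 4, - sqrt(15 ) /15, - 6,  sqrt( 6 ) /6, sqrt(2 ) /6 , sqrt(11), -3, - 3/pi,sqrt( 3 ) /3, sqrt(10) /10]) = [-8, - 6,- 4, - 3, - 3/pi, - sqrt( 15)/15,sqrt( 2 )/6, sqrt( 10) /10,sqrt( 6 )/6,sqrt( 3 )/3,  sqrt( 11),7,7, 9 * sqrt( 14 )] 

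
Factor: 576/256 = 2^(-2 )*3^2 = 9/4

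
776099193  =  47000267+729098926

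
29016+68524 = 97540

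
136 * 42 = 5712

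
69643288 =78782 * 884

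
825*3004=2478300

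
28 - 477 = - 449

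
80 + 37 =117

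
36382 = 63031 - 26649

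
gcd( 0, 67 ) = 67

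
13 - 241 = -228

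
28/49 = 4/7 =0.57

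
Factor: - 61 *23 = - 1403 = - 23^1* 61^1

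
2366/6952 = 1183/3476 = 0.34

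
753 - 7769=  - 7016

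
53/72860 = 53/72860 = 0.00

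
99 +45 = 144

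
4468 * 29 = 129572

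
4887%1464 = 495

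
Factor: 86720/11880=2^3 * 3^( - 3) * 11^(  -  1) * 271^1 = 2168/297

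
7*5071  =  35497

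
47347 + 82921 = 130268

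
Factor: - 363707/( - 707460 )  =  401/780 = 2^( - 2)*3^(-1 )*5^( - 1)*13^( - 1) *401^1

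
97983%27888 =14319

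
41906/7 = 5986 +4/7  =  5986.57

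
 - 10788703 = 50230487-61019190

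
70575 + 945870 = 1016445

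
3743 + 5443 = 9186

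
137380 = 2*68690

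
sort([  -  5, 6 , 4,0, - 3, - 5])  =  [ - 5,-5, - 3, 0, 4, 6]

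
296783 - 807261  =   - 510478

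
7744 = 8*968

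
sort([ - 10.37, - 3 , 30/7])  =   [ - 10.37,-3, 30/7 ]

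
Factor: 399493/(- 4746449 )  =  - 193^ ( - 1)*24593^( -1)*399493^1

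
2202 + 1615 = 3817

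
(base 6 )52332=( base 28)8rc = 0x1B80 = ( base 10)7040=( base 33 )6fb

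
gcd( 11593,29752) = 1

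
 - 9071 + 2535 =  - 6536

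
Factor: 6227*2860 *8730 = 155474490600 = 2^3*3^2*5^2*11^1*13^2 * 97^1*479^1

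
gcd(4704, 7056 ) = 2352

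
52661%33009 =19652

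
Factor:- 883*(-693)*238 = 145636722 = 2^1 * 3^2*7^2*11^1 * 17^1 * 883^1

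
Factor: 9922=2^1*11^2*41^1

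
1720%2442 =1720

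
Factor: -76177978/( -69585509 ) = 2^1*7^(  -  1 )*23^1*1656043^1*9940787^( - 1)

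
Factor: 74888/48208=2^( - 1)*11^1*37^1*131^ ( - 1 )=407/262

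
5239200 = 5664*925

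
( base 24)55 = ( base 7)236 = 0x7D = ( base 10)125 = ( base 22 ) 5F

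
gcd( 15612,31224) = 15612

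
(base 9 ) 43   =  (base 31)18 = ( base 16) 27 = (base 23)1g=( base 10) 39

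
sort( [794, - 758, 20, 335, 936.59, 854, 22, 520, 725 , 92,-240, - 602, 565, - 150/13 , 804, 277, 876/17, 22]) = [ - 758, - 602, - 240, - 150/13  ,  20 , 22 , 22, 876/17, 92, 277, 335, 520, 565, 725, 794,804, 854, 936.59]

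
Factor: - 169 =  - 13^2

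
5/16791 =5/16791 = 0.00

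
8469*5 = 42345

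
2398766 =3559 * 674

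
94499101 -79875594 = 14623507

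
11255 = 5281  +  5974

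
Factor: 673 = 673^1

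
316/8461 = 316/8461 = 0.04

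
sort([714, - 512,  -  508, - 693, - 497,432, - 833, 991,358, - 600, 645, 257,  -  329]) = [ - 833, -693,-600, - 512, - 508,  -  497, - 329 , 257, 358, 432, 645, 714,991 ]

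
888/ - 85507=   -  1 + 2287/2311 = - 0.01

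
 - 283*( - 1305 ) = 369315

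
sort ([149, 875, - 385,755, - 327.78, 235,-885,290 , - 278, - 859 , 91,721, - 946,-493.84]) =[-946, - 885, - 859, - 493.84,  -  385, - 327.78,- 278,91, 149,235,290,721,755,875]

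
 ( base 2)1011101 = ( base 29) 36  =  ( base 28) 39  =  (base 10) 93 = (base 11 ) 85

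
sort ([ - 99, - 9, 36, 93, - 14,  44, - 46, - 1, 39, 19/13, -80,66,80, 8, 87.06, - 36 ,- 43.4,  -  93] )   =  [-99 , - 93,-80, -46 ,  -  43.4 , - 36, - 14, - 9,  -  1 , 19/13,8,36,39, 44, 66, 80, 87.06,93 ]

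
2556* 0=0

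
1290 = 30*43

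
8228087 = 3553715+4674372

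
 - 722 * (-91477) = 66046394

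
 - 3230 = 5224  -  8454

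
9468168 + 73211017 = 82679185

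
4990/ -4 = -2495/2 = -1247.50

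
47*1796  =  84412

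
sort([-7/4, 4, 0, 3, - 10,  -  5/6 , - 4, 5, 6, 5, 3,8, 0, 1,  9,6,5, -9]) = [ - 10, - 9, - 4, - 7/4, - 5/6,0, 0, 1, 3,3, 4, 5, 5, 5, 6,6,8,9 ]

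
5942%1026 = 812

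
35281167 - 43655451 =- 8374284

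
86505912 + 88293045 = 174798957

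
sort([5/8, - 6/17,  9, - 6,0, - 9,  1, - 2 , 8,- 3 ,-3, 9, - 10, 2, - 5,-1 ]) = [-10,-9, - 6 , - 5, - 3, - 3, -2, - 1, - 6/17, 0, 5/8,  1,2,8 , 9, 9 ]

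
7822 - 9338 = - 1516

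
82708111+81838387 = 164546498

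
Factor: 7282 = 2^1*11^1 * 331^1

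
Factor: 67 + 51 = 118 = 2^1 * 59^1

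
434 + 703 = 1137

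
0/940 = 0 = 0.00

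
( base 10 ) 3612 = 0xe1c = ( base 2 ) 111000011100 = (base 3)11221210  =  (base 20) 90C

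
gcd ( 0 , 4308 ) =4308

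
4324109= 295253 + 4028856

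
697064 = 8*87133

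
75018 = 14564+60454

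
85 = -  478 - - 563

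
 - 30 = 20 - 50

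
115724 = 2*57862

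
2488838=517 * 4814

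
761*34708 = 26412788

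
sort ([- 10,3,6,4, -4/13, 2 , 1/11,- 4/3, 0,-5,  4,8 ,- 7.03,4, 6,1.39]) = [-10, - 7.03, - 5, - 4/3,  -  4/13,  0 , 1/11,1.39,  2, 3 , 4,  4 , 4, 6,6,8 ] 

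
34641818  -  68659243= -34017425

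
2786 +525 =3311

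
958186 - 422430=535756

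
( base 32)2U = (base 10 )94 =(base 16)5E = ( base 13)73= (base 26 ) 3g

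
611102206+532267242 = 1143369448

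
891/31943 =891/31943 = 0.03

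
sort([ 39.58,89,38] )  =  [38,39.58, 89] 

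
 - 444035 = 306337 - 750372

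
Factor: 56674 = 2^1*43^1*659^1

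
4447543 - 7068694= - 2621151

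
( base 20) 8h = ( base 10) 177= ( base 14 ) C9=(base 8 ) 261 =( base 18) 9F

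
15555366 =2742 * 5673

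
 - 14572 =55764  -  70336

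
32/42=16/21= 0.76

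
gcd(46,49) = 1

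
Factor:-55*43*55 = -130075= - 5^2  *  11^2*43^1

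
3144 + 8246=11390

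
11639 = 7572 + 4067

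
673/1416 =673/1416 = 0.48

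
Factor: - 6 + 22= 2^4 = 16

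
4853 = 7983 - 3130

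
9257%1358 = 1109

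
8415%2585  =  660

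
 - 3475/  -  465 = 7 + 44/93 = 7.47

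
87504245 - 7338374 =80165871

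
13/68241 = 13/68241 = 0.00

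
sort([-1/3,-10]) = [-10,-1/3 ] 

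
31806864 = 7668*4148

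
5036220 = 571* 8820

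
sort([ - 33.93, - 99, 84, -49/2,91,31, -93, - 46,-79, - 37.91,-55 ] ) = [ - 99, - 93, - 79,-55, - 46, - 37.91, - 33.93, - 49/2,31,  84,91] 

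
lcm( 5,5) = 5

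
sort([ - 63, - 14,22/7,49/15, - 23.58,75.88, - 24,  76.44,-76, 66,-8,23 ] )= [ - 76, - 63, - 24, - 23.58, - 14, - 8, 22/7,49/15, 23,  66 , 75.88,76.44] 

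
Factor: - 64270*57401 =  - 3689162270 = - 2^1*5^1*61^1*941^1*6427^1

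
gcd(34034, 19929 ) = 91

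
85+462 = 547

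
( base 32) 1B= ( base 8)53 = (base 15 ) 2D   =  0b101011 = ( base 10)43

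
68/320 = 17/80 = 0.21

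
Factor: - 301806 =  - 2^1*3^8*23^1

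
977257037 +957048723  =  1934305760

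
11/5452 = 11/5452 = 0.00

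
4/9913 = 4/9913 = 0.00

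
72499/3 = 72499/3 = 24166.33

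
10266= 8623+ 1643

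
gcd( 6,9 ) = 3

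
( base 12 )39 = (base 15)30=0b101101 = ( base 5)140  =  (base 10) 45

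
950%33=26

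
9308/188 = 49  +  24/47 = 49.51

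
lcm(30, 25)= 150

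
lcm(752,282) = 2256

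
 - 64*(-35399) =2265536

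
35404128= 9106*3888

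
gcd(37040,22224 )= 7408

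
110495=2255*49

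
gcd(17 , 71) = 1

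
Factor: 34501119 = 3^1*431^1*26683^1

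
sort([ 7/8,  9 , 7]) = [ 7/8, 7, 9]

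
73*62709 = 4577757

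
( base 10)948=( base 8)1664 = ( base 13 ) 57C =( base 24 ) 1fc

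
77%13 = 12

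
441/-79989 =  - 21/3809 = -0.01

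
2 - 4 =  - 2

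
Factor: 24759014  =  2^1*7^2  *19^1*13297^1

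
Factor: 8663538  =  2^1*3^1*13^1*109^1*1019^1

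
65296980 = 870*75054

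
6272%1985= 317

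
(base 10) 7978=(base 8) 17452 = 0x1F2A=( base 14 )2C9C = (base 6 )100534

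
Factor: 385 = 5^1*7^1*11^1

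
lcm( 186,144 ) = 4464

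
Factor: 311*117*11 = 400257 = 3^2*11^1*13^1*311^1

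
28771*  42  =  1208382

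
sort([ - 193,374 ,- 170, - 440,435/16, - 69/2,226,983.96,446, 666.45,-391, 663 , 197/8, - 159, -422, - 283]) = [ - 440, - 422, - 391, - 283, - 193, - 170,  -  159, - 69/2,197/8,435/16,226,374, 446,663,666.45,  983.96 ] 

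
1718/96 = 17 + 43/48 =17.90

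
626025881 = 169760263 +456265618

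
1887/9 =629/3 = 209.67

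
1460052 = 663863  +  796189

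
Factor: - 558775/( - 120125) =5^( - 1 )*7^1*31^( - 1)*103^1 =721/155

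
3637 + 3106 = 6743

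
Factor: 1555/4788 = 2^( - 2)*3^( - 2 )*5^1*7^( - 1 )*19^( - 1)*311^1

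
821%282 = 257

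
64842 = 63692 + 1150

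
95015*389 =36960835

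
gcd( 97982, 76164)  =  2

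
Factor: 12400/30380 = 2^2*5^1*7^( - 2) = 20/49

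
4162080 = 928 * 4485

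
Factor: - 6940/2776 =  - 5/2 =- 2^( - 1 ) * 5^1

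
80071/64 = 1251+7/64  =  1251.11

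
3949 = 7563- 3614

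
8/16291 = 8/16291 = 0.00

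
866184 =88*9843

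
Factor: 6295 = 5^1*1259^1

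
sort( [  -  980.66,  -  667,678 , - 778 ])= [ - 980.66, - 778, - 667, 678 ] 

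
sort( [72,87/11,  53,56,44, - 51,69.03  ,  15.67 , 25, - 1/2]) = [ - 51,-1/2 , 87/11,15.67,25, 44,53,  56, 69.03,72]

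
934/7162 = 467/3581 = 0.13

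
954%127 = 65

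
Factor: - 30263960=- 2^3*5^1*19^1*39821^1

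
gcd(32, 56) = 8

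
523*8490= 4440270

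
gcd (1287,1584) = 99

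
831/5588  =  831/5588 = 0.15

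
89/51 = 89/51 = 1.75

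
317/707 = 317/707 = 0.45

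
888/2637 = 296/879 = 0.34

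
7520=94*80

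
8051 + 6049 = 14100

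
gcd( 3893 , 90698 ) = 1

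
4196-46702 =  - 42506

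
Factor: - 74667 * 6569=  -  3^1*6569^1*24889^1 = -  490487523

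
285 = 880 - 595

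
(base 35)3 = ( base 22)3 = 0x3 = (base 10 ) 3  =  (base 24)3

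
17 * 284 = 4828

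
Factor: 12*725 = 8700 = 2^2*3^1*5^2*29^1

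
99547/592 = 99547/592 = 168.15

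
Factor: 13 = 13^1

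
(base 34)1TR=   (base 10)2169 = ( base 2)100001111001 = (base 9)2870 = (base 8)4171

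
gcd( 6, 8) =2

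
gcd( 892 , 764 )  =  4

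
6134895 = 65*94383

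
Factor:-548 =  - 2^2*137^1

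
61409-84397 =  - 22988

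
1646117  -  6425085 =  - 4778968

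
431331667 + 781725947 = 1213057614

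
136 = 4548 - 4412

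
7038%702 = 18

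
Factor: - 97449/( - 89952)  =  2^(-5)*11^1*937^( - 1) *2953^1 = 32483/29984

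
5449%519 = 259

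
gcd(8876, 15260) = 28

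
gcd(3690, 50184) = 738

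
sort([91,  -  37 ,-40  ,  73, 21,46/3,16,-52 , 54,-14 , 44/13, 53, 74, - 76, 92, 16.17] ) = [-76, - 52,-40 , - 37,-14, 44/13,  46/3, 16, 16.17,21 , 53, 54,73,  74, 91, 92 ] 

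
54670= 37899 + 16771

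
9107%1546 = 1377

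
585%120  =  105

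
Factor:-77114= - 2^1*38557^1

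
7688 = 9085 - 1397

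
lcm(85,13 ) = 1105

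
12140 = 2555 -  - 9585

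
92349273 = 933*98981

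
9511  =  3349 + 6162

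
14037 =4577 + 9460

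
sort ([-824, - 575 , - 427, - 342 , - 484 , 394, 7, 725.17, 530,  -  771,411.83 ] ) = [ - 824,- 771, - 575, - 484, - 427, - 342, 7,394, 411.83,530,  725.17 ]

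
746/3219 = 746/3219 = 0.23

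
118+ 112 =230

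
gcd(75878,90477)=1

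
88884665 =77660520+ 11224145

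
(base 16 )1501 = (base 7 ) 21451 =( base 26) 7ol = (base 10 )5377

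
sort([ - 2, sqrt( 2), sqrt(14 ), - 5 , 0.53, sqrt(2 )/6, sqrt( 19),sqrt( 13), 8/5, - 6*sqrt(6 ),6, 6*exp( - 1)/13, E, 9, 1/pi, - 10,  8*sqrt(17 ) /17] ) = [-6*sqrt(6 ), - 10,  -  5, - 2,6*exp ( - 1)/13, sqrt( 2 )/6,1/pi,  0.53, sqrt ( 2), 8/5,8 * sqrt( 17 )/17,E,  sqrt(13), sqrt(14 ), sqrt( 19 ),6, 9 ]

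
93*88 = 8184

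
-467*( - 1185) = 553395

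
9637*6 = 57822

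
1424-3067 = -1643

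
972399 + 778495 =1750894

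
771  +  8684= 9455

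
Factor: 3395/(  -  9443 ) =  - 485/1349 = -5^1*19^(  -  1) * 71^(-1 ) * 97^1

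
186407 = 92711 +93696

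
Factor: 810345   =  3^1*5^1*89^1*607^1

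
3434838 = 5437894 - 2003056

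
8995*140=1259300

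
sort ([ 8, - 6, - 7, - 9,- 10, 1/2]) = [ - 10 , - 9, - 7, - 6,  1/2, 8]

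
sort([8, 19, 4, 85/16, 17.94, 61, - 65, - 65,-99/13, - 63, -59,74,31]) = [  -  65, - 65, - 63, - 59,  -  99/13,  4, 85/16, 8, 17.94,19,  31, 61,74]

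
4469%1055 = 249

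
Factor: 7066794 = 2^1*3^1*7^1*113^1*1489^1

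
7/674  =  7/674= 0.01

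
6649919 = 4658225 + 1991694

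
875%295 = 285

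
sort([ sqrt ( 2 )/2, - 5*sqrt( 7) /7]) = [ - 5*sqrt( 7) /7, sqrt( 2) /2]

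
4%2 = 0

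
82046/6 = 13674 + 1/3  =  13674.33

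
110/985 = 22/197 = 0.11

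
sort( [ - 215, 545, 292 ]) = [ - 215, 292, 545 ] 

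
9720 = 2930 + 6790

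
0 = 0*83202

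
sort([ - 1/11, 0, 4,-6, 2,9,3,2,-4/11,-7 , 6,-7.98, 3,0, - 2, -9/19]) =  [-7.98,  -  7,-6,-2 ,-9/19,-4/11, - 1/11,0,0 , 2,2,3,3,  4, 6, 9]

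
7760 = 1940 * 4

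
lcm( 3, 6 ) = 6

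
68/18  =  3+7/9 = 3.78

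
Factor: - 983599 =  - 31^1*31729^1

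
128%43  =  42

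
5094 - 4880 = 214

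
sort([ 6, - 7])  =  [ - 7,6] 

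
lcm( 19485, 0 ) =0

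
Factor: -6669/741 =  - 9=- 3^2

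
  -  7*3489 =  - 24423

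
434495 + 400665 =835160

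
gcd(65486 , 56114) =2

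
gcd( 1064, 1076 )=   4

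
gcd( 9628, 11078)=58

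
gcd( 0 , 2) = 2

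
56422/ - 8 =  - 7053 + 1/4 = - 7052.75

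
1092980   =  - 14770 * ( - 74 )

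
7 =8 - 1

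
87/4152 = 29/1384 = 0.02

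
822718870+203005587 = 1025724457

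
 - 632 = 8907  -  9539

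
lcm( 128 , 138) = 8832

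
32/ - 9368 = - 1 +1167/1171 = - 0.00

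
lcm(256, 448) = 1792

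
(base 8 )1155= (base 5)4441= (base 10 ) 621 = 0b1001101101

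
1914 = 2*957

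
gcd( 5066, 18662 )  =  2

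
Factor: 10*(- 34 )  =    -  2^2*5^1*17^1 =- 340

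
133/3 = 133/3 = 44.33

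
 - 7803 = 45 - 7848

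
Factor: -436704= -2^5*3^1*4549^1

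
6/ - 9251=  - 1 + 9245/9251 = - 0.00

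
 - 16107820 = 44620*( - 361) 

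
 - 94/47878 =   -  47/23939 = - 0.00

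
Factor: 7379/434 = 2^( - 1)*7^(-1)*31^( - 1 ) * 47^1*157^1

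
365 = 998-633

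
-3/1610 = -3/1610= - 0.00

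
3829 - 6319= -2490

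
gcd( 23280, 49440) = 240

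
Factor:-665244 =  - 2^2*3^2*17^1*1087^1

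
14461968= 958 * 15096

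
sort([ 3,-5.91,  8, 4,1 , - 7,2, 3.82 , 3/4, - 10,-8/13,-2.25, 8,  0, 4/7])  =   [ - 10,-7,-5.91,-2.25 , - 8/13,0,4/7,  3/4, 1, 2, 3, 3.82 , 4, 8, 8 ]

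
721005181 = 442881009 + 278124172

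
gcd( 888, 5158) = 2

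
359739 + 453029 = 812768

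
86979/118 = 737 + 13/118 = 737.11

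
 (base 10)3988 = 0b111110010100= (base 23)7c9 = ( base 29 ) 4lf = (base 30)4CS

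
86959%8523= 1729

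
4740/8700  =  79/145 =0.54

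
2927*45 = 131715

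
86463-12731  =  73732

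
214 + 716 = 930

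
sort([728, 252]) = [252,728 ] 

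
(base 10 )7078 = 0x1BA6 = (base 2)1101110100110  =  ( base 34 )646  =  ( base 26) AC6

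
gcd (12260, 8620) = 20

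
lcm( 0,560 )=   0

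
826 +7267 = 8093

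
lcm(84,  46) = 1932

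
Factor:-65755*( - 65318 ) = 4294985090=2^1*5^1 * 11^1*2969^1*13151^1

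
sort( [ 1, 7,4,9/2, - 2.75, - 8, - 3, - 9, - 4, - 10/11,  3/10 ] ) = [ - 9 , - 8, - 4, - 3, - 2.75,-10/11, 3/10, 1, 4, 9/2,7 ] 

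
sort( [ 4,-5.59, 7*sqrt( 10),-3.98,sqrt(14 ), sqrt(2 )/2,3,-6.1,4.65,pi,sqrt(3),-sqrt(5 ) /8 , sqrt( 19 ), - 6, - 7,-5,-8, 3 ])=[ - 8,-7,-6.1, - 6,-5.59, - 5, - 3.98, - sqrt (5)/8,sqrt( 2)/2,sqrt( 3 ),3 , 3,pi , sqrt( 14), 4,sqrt (19),4.65, 7*sqrt( 10)]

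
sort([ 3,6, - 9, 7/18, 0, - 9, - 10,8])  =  [- 10, - 9, - 9,0,7/18, 3, 6,  8]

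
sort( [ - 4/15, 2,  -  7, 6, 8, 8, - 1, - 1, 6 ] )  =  [ - 7, - 1, - 1,  -  4/15, 2,6, 6,8, 8]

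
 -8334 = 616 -8950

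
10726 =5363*2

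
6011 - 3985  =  2026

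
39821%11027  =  6740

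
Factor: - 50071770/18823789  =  - 2^1 * 3^4*5^1*7^1*31^( - 1)*8831^1*607219^( - 1)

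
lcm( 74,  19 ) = 1406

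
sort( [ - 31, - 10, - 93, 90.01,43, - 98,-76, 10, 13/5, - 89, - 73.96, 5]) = [ - 98, - 93, - 89, - 76, - 73.96, - 31, - 10, 13/5, 5,10,43, 90.01]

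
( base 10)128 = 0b10000000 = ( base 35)3N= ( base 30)48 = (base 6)332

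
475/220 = 2 + 7/44 =2.16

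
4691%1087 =343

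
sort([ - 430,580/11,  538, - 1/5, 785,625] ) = [ - 430 , - 1/5, 580/11,538, 625 , 785 ]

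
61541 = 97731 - 36190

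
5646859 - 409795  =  5237064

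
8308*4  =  33232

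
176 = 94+82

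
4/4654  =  2/2327 = 0.00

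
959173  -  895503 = 63670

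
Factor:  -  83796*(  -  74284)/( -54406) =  - 2^3*3^1*7^2 * 11^( - 1 )*379^1 *2473^( - 1)*6983^1 = - 3112351032/27203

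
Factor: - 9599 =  - 29^1*331^1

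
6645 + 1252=7897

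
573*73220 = 41955060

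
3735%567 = 333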